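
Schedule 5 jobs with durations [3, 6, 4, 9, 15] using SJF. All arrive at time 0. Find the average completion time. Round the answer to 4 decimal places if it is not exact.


SJF order (ascending): [3, 4, 6, 9, 15]
Completion times:
  Job 1: burst=3, C=3
  Job 2: burst=4, C=7
  Job 3: burst=6, C=13
  Job 4: burst=9, C=22
  Job 5: burst=15, C=37
Average completion = 82/5 = 16.4

16.4


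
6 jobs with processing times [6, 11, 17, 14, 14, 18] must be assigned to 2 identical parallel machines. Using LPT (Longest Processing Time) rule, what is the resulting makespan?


Sort jobs in decreasing order (LPT): [18, 17, 14, 14, 11, 6]
Assign each job to the least loaded machine:
  Machine 1: jobs [18, 14, 6], load = 38
  Machine 2: jobs [17, 14, 11], load = 42
Makespan = max load = 42

42


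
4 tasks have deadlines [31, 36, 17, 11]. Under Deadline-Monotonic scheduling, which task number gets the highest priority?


Sort tasks by relative deadline (ascending):
  Task 4: deadline = 11
  Task 3: deadline = 17
  Task 1: deadline = 31
  Task 2: deadline = 36
Priority order (highest first): [4, 3, 1, 2]
Highest priority task = 4

4


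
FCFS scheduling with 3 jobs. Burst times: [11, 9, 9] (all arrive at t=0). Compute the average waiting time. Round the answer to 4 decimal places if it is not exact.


FCFS order (as given): [11, 9, 9]
Waiting times:
  Job 1: wait = 0
  Job 2: wait = 11
  Job 3: wait = 20
Sum of waiting times = 31
Average waiting time = 31/3 = 10.3333

10.3333


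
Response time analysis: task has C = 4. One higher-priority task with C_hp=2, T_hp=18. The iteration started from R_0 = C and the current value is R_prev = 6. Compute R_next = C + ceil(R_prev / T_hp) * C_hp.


R_next = C + ceil(R_prev / T_hp) * C_hp
ceil(6 / 18) = ceil(0.3333) = 1
Interference = 1 * 2 = 2
R_next = 4 + 2 = 6
R_next = R_prev, so the iteration has converged (response time = 6).

6


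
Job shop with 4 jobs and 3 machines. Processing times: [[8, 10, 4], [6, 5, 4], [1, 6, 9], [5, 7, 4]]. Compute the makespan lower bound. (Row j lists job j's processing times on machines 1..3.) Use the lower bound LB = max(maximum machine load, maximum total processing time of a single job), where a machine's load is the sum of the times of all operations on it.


Machine loads:
  Machine 1: 8 + 6 + 1 + 5 = 20
  Machine 2: 10 + 5 + 6 + 7 = 28
  Machine 3: 4 + 4 + 9 + 4 = 21
Max machine load = 28
Job totals:
  Job 1: 22
  Job 2: 15
  Job 3: 16
  Job 4: 16
Max job total = 22
Lower bound = max(28, 22) = 28

28


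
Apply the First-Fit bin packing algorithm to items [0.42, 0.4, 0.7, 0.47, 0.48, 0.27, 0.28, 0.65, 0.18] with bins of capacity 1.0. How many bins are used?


Place items sequentially using First-Fit:
  Item 0.42 -> new Bin 1
  Item 0.4 -> Bin 1 (now 0.82)
  Item 0.7 -> new Bin 2
  Item 0.47 -> new Bin 3
  Item 0.48 -> Bin 3 (now 0.95)
  Item 0.27 -> Bin 2 (now 0.97)
  Item 0.28 -> new Bin 4
  Item 0.65 -> Bin 4 (now 0.93)
  Item 0.18 -> Bin 1 (now 1.0)
Total bins used = 4

4


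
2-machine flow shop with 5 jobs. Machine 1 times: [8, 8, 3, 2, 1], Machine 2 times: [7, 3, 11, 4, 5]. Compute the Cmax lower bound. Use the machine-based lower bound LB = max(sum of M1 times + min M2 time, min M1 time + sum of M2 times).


LB1 = sum(M1 times) + min(M2 times) = 22 + 3 = 25
LB2 = min(M1 times) + sum(M2 times) = 1 + 30 = 31
Lower bound = max(LB1, LB2) = max(25, 31) = 31

31


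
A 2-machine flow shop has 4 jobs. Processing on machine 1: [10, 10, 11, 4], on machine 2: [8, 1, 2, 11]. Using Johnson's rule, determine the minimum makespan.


Apply Johnson's rule:
  Group 1 (a <= b): [(4, 4, 11)]
  Group 2 (a > b): [(1, 10, 8), (3, 11, 2), (2, 10, 1)]
Optimal job order: [4, 1, 3, 2]
Schedule:
  Job 4: M1 done at 4, M2 done at 15
  Job 1: M1 done at 14, M2 done at 23
  Job 3: M1 done at 25, M2 done at 27
  Job 2: M1 done at 35, M2 done at 36
Makespan = 36

36


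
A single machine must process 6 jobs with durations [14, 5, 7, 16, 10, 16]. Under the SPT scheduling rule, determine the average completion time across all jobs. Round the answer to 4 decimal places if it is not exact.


Sort jobs by processing time (SPT order): [5, 7, 10, 14, 16, 16]
Compute completion times sequentially:
  Job 1: processing = 5, completes at 5
  Job 2: processing = 7, completes at 12
  Job 3: processing = 10, completes at 22
  Job 4: processing = 14, completes at 36
  Job 5: processing = 16, completes at 52
  Job 6: processing = 16, completes at 68
Sum of completion times = 195
Average completion time = 195/6 = 32.5

32.5


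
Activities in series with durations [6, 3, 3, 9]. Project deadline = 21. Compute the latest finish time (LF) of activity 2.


LF(activity 2) = deadline - sum of successor durations
Successors: activities 3 through 4 with durations [3, 9]
Sum of successor durations = 12
LF = 21 - 12 = 9

9


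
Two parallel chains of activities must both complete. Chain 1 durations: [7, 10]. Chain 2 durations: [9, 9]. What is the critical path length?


Path A total = 7 + 10 = 17
Path B total = 9 + 9 = 18
Critical path = longest path = max(17, 18) = 18

18


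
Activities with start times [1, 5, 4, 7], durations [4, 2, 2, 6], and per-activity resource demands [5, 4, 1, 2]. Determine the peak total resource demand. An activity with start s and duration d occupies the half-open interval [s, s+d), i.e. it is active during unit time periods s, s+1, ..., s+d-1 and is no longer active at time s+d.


Each activity i is active on [start_i, start_i + duration_i).
Compute total resource usage per time slot:
  t=0: active resources = [], total = 0
  t=1: active resources = [5], total = 5
  t=2: active resources = [5], total = 5
  t=3: active resources = [5], total = 5
  t=4: active resources = [5, 1], total = 6
  t=5: active resources = [4, 1], total = 5
  t=6: active resources = [4], total = 4
  t=7: active resources = [2], total = 2
  t=8: active resources = [2], total = 2
  t=9: active resources = [2], total = 2
  t=10: active resources = [2], total = 2
  t=11: active resources = [2], total = 2
  t=12: active resources = [2], total = 2
Peak resource demand = 6

6


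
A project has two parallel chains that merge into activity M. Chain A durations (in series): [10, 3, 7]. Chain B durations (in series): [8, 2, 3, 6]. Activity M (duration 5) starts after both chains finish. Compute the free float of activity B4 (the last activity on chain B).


ES(B4) = sum of predecessors on chain B = 13
EF(B4) = ES + duration = 13 + 6 = 19
Successor of B4 is M. ES(M) = max(sum(A), sum(B)) = max(20, 19) = 20
Free float = ES(successor) - EF(current) = 20 - 19 = 1

1


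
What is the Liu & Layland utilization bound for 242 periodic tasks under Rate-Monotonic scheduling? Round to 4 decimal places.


Compute 2^(1/242) = 1.0028683504
Subtract 1: 1.0028683504 - 1 = 0.0028683504
Multiply by n: 242 * 0.0028683504 = 0.6941407968
Round to 4 dp: 0.6941

0.6941


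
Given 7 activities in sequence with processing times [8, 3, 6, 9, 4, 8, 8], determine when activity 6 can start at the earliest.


Activity 6 starts after activities 1 through 5 complete.
Predecessor durations: [8, 3, 6, 9, 4]
ES = 8 + 3 + 6 + 9 + 4 = 30

30


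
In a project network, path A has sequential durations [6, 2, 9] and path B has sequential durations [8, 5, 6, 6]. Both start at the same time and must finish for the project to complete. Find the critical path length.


Path A total = 6 + 2 + 9 = 17
Path B total = 8 + 5 + 6 + 6 = 25
Critical path = longest path = max(17, 25) = 25

25


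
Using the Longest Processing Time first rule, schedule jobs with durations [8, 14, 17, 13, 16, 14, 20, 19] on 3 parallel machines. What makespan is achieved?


Sort jobs in decreasing order (LPT): [20, 19, 17, 16, 14, 14, 13, 8]
Assign each job to the least loaded machine:
  Machine 1: jobs [20, 14], load = 34
  Machine 2: jobs [19, 14, 13], load = 46
  Machine 3: jobs [17, 16, 8], load = 41
Makespan = max load = 46

46


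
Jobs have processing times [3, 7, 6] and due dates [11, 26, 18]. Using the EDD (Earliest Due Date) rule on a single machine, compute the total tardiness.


Sort by due date (EDD order): [(3, 11), (6, 18), (7, 26)]
Compute completion times and tardiness:
  Job 1: p=3, d=11, C=3, tardiness=max(0,3-11)=0
  Job 2: p=6, d=18, C=9, tardiness=max(0,9-18)=0
  Job 3: p=7, d=26, C=16, tardiness=max(0,16-26)=0
Total tardiness = 0

0


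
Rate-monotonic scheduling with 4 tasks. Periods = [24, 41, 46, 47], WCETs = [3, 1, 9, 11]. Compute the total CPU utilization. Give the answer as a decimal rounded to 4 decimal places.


Compute individual utilizations (exact fractions):
  Task 1: C/T = 3/24 = 1/8 (approx. 0.125)
  Task 2: C/T = 1/41 (approx. 0.0244)
  Task 3: C/T = 9/46 (approx. 0.1957)
  Task 4: C/T = 11/47 (approx. 0.234)
Total utilization U = 1/8 + 1/41 + 9/46 + 11/47 = 205325/354568
Rounded to 4 decimal places: U = 0.5791
RM (Liu & Layland) bound for 4 tasks = 0.756828; compare with U = 205325/354568 (approx. 0.579085)
U <= bound, so schedulable by RM sufficient condition.

0.5791


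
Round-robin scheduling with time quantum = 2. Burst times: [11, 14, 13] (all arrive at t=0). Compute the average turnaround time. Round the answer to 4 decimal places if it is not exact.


Time quantum = 2
Execution trace:
  J1 runs 2 units, time = 2
  J2 runs 2 units, time = 4
  J3 runs 2 units, time = 6
  J1 runs 2 units, time = 8
  J2 runs 2 units, time = 10
  J3 runs 2 units, time = 12
  J1 runs 2 units, time = 14
  J2 runs 2 units, time = 16
  J3 runs 2 units, time = 18
  J1 runs 2 units, time = 20
  J2 runs 2 units, time = 22
  J3 runs 2 units, time = 24
  J1 runs 2 units, time = 26
  J2 runs 2 units, time = 28
  J3 runs 2 units, time = 30
  J1 runs 1 units, time = 31
  J2 runs 2 units, time = 33
  J3 runs 2 units, time = 35
  J2 runs 2 units, time = 37
  J3 runs 1 units, time = 38
Finish times: [31, 37, 38]
Average turnaround = 106/3 = 35.3333

35.3333


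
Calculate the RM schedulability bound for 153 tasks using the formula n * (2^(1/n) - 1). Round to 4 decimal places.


Compute 2^(1/153) = 1.0045406514
Subtract 1: 1.0045406514 - 1 = 0.0045406514
Multiply by n: 153 * 0.0045406514 = 0.6947196642
Round to 4 dp: 0.6947

0.6947


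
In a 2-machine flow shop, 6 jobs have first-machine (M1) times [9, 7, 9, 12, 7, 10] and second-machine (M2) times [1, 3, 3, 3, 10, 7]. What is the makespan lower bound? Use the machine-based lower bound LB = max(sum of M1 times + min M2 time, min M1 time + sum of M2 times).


LB1 = sum(M1 times) + min(M2 times) = 54 + 1 = 55
LB2 = min(M1 times) + sum(M2 times) = 7 + 27 = 34
Lower bound = max(LB1, LB2) = max(55, 34) = 55

55


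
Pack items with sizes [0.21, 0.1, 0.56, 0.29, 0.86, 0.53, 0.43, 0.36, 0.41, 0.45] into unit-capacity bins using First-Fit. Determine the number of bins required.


Place items sequentially using First-Fit:
  Item 0.21 -> new Bin 1
  Item 0.1 -> Bin 1 (now 0.31)
  Item 0.56 -> Bin 1 (now 0.87)
  Item 0.29 -> new Bin 2
  Item 0.86 -> new Bin 3
  Item 0.53 -> Bin 2 (now 0.82)
  Item 0.43 -> new Bin 4
  Item 0.36 -> Bin 4 (now 0.79)
  Item 0.41 -> new Bin 5
  Item 0.45 -> Bin 5 (now 0.86)
Total bins used = 5

5


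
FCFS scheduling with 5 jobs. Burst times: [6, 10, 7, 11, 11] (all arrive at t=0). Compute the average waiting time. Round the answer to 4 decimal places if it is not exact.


FCFS order (as given): [6, 10, 7, 11, 11]
Waiting times:
  Job 1: wait = 0
  Job 2: wait = 6
  Job 3: wait = 16
  Job 4: wait = 23
  Job 5: wait = 34
Sum of waiting times = 79
Average waiting time = 79/5 = 15.8

15.8


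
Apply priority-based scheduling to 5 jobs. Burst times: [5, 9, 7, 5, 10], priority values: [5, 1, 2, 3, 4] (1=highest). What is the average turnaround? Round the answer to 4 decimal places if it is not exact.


Sort by priority (ascending = highest first):
Order: [(1, 9), (2, 7), (3, 5), (4, 10), (5, 5)]
Completion times:
  Priority 1, burst=9, C=9
  Priority 2, burst=7, C=16
  Priority 3, burst=5, C=21
  Priority 4, burst=10, C=31
  Priority 5, burst=5, C=36
Average turnaround = 113/5 = 22.6

22.6


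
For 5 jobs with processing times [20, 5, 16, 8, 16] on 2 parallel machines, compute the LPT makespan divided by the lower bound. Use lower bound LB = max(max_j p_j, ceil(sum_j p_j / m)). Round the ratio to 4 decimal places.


LPT order: [20, 16, 16, 8, 5]
Machine loads after assignment: [33, 32]
LPT makespan = 33
Lower bound = max(max_job, ceil(total/2)) = max(20, 33) = 33
Ratio = 33 / 33 = 1.0

1.0


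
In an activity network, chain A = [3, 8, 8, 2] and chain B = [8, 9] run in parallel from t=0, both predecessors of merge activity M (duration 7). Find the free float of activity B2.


ES(B2) = sum of predecessors on chain B = 8
EF(B2) = ES + duration = 8 + 9 = 17
Successor of B2 is M. ES(M) = max(sum(A), sum(B)) = max(21, 17) = 21
Free float = ES(successor) - EF(current) = 21 - 17 = 4

4


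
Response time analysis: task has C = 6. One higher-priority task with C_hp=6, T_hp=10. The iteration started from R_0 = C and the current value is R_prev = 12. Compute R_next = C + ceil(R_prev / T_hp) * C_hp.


R_next = C + ceil(R_prev / T_hp) * C_hp
ceil(12 / 10) = ceil(1.2) = 2
Interference = 2 * 6 = 12
R_next = 6 + 12 = 18

18


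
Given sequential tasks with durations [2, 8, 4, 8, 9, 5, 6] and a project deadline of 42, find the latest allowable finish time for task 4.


LF(activity 4) = deadline - sum of successor durations
Successors: activities 5 through 7 with durations [9, 5, 6]
Sum of successor durations = 20
LF = 42 - 20 = 22

22


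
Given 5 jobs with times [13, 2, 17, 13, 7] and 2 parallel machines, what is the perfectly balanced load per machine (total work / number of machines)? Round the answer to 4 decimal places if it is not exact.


Total processing time = 13 + 2 + 17 + 13 + 7 = 52
Number of machines = 2
Ideal balanced load = 52 / 2 = 26.0

26.0


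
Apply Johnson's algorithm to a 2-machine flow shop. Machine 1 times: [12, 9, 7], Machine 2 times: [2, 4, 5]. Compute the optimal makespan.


Apply Johnson's rule:
  Group 1 (a <= b): []
  Group 2 (a > b): [(3, 7, 5), (2, 9, 4), (1, 12, 2)]
Optimal job order: [3, 2, 1]
Schedule:
  Job 3: M1 done at 7, M2 done at 12
  Job 2: M1 done at 16, M2 done at 20
  Job 1: M1 done at 28, M2 done at 30
Makespan = 30

30


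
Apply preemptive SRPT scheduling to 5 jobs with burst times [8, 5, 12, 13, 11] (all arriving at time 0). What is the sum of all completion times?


Since all jobs arrive at t=0, SRPT equals SPT ordering.
SPT order: [5, 8, 11, 12, 13]
Completion times:
  Job 1: p=5, C=5
  Job 2: p=8, C=13
  Job 3: p=11, C=24
  Job 4: p=12, C=36
  Job 5: p=13, C=49
Total completion time = 5 + 13 + 24 + 36 + 49 = 127

127


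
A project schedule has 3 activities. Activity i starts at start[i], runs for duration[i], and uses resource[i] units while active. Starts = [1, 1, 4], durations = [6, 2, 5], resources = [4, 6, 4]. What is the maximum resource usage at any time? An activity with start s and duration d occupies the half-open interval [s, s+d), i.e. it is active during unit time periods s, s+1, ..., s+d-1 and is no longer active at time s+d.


Each activity i is active on [start_i, start_i + duration_i).
Compute total resource usage per time slot:
  t=0: active resources = [], total = 0
  t=1: active resources = [4, 6], total = 10
  t=2: active resources = [4, 6], total = 10
  t=3: active resources = [4], total = 4
  t=4: active resources = [4, 4], total = 8
  t=5: active resources = [4, 4], total = 8
  t=6: active resources = [4, 4], total = 8
  t=7: active resources = [4], total = 4
  t=8: active resources = [4], total = 4
Peak resource demand = 10

10


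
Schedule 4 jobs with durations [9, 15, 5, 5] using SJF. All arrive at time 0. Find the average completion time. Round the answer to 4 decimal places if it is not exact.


SJF order (ascending): [5, 5, 9, 15]
Completion times:
  Job 1: burst=5, C=5
  Job 2: burst=5, C=10
  Job 3: burst=9, C=19
  Job 4: burst=15, C=34
Average completion = 68/4 = 17.0

17.0


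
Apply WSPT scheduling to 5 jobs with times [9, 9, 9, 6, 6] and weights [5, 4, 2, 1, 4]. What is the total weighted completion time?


Compute p/w ratios and sort ascending (WSPT): [(6, 4), (9, 5), (9, 4), (9, 2), (6, 1)]
Compute weighted completion times:
  Job (p=6,w=4): C=6, w*C=4*6=24
  Job (p=9,w=5): C=15, w*C=5*15=75
  Job (p=9,w=4): C=24, w*C=4*24=96
  Job (p=9,w=2): C=33, w*C=2*33=66
  Job (p=6,w=1): C=39, w*C=1*39=39
Total weighted completion time = 300

300


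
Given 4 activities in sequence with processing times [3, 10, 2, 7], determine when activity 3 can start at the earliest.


Activity 3 starts after activities 1 through 2 complete.
Predecessor durations: [3, 10]
ES = 3 + 10 = 13

13


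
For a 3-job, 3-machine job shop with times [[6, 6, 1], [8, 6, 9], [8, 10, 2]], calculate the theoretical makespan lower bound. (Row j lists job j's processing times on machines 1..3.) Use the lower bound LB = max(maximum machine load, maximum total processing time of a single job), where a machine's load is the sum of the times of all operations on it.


Machine loads:
  Machine 1: 6 + 8 + 8 = 22
  Machine 2: 6 + 6 + 10 = 22
  Machine 3: 1 + 9 + 2 = 12
Max machine load = 22
Job totals:
  Job 1: 13
  Job 2: 23
  Job 3: 20
Max job total = 23
Lower bound = max(22, 23) = 23

23


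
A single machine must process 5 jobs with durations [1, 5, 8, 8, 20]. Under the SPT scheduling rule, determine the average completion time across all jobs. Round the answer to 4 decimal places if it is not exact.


Sort jobs by processing time (SPT order): [1, 5, 8, 8, 20]
Compute completion times sequentially:
  Job 1: processing = 1, completes at 1
  Job 2: processing = 5, completes at 6
  Job 3: processing = 8, completes at 14
  Job 4: processing = 8, completes at 22
  Job 5: processing = 20, completes at 42
Sum of completion times = 85
Average completion time = 85/5 = 17.0

17.0


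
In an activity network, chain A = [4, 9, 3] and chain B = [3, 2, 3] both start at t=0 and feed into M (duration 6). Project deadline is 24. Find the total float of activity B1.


Forward pass: ES(B1) = sum of predecessors on chain B = 0
EF = ES + duration = 0 + 3 = 3
Backward pass: LF(M) = deadline = 24; LS(M) = 24 - 6 = 18
LF(B1) = LS(M) - sum(successors on chain B) = 18 - 5 = 13
LS = LF - duration = 13 - 3 = 10
Total float = LS - ES = 10 - 0 = 10

10


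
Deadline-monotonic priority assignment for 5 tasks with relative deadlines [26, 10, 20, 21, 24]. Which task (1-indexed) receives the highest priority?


Sort tasks by relative deadline (ascending):
  Task 2: deadline = 10
  Task 3: deadline = 20
  Task 4: deadline = 21
  Task 5: deadline = 24
  Task 1: deadline = 26
Priority order (highest first): [2, 3, 4, 5, 1]
Highest priority task = 2

2


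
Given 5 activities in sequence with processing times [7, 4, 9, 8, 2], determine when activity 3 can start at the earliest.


Activity 3 starts after activities 1 through 2 complete.
Predecessor durations: [7, 4]
ES = 7 + 4 = 11

11


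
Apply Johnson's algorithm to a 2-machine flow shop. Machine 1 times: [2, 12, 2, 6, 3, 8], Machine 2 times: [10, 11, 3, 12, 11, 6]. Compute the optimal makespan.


Apply Johnson's rule:
  Group 1 (a <= b): [(1, 2, 10), (3, 2, 3), (5, 3, 11), (4, 6, 12)]
  Group 2 (a > b): [(2, 12, 11), (6, 8, 6)]
Optimal job order: [1, 3, 5, 4, 2, 6]
Schedule:
  Job 1: M1 done at 2, M2 done at 12
  Job 3: M1 done at 4, M2 done at 15
  Job 5: M1 done at 7, M2 done at 26
  Job 4: M1 done at 13, M2 done at 38
  Job 2: M1 done at 25, M2 done at 49
  Job 6: M1 done at 33, M2 done at 55
Makespan = 55

55


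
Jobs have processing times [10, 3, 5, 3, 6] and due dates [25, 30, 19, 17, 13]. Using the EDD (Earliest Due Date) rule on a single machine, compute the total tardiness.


Sort by due date (EDD order): [(6, 13), (3, 17), (5, 19), (10, 25), (3, 30)]
Compute completion times and tardiness:
  Job 1: p=6, d=13, C=6, tardiness=max(0,6-13)=0
  Job 2: p=3, d=17, C=9, tardiness=max(0,9-17)=0
  Job 3: p=5, d=19, C=14, tardiness=max(0,14-19)=0
  Job 4: p=10, d=25, C=24, tardiness=max(0,24-25)=0
  Job 5: p=3, d=30, C=27, tardiness=max(0,27-30)=0
Total tardiness = 0

0


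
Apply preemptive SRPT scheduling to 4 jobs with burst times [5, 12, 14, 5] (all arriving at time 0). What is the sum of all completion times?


Since all jobs arrive at t=0, SRPT equals SPT ordering.
SPT order: [5, 5, 12, 14]
Completion times:
  Job 1: p=5, C=5
  Job 2: p=5, C=10
  Job 3: p=12, C=22
  Job 4: p=14, C=36
Total completion time = 5 + 10 + 22 + 36 = 73

73


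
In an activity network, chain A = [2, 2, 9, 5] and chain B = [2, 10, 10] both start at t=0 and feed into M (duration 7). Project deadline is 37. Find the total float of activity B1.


Forward pass: ES(B1) = sum of predecessors on chain B = 0
EF = ES + duration = 0 + 2 = 2
Backward pass: LF(M) = deadline = 37; LS(M) = 37 - 7 = 30
LF(B1) = LS(M) - sum(successors on chain B) = 30 - 20 = 10
LS = LF - duration = 10 - 2 = 8
Total float = LS - ES = 8 - 0 = 8

8


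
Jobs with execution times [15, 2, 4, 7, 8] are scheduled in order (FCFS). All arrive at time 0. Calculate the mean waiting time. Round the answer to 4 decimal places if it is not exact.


FCFS order (as given): [15, 2, 4, 7, 8]
Waiting times:
  Job 1: wait = 0
  Job 2: wait = 15
  Job 3: wait = 17
  Job 4: wait = 21
  Job 5: wait = 28
Sum of waiting times = 81
Average waiting time = 81/5 = 16.2

16.2


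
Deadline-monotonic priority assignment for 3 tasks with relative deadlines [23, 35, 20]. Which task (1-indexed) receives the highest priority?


Sort tasks by relative deadline (ascending):
  Task 3: deadline = 20
  Task 1: deadline = 23
  Task 2: deadline = 35
Priority order (highest first): [3, 1, 2]
Highest priority task = 3

3


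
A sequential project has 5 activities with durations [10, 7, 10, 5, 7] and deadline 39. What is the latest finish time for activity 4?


LF(activity 4) = deadline - sum of successor durations
Successors: activities 5 through 5 with durations [7]
Sum of successor durations = 7
LF = 39 - 7 = 32

32


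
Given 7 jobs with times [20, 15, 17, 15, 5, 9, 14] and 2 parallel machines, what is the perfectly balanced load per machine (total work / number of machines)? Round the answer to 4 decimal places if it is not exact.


Total processing time = 20 + 15 + 17 + 15 + 5 + 9 + 14 = 95
Number of machines = 2
Ideal balanced load = 95 / 2 = 47.5

47.5


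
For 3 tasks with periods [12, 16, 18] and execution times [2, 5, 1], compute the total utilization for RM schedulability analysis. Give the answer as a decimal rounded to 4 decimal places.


Compute individual utilizations (exact fractions):
  Task 1: C/T = 2/12 = 1/6 (approx. 0.1667)
  Task 2: C/T = 5/16 (approx. 0.3125)
  Task 3: C/T = 1/18 (approx. 0.0556)
Total utilization U = 1/6 + 5/16 + 1/18 = 77/144
Rounded to 4 decimal places: U = 0.5347
RM (Liu & Layland) bound for 3 tasks = 0.779763; compare with U = 77/144 (approx. 0.534722)
U <= bound, so schedulable by RM sufficient condition.

0.5347


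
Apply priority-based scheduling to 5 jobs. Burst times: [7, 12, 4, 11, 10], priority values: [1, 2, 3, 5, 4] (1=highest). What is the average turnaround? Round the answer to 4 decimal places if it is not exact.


Sort by priority (ascending = highest first):
Order: [(1, 7), (2, 12), (3, 4), (4, 10), (5, 11)]
Completion times:
  Priority 1, burst=7, C=7
  Priority 2, burst=12, C=19
  Priority 3, burst=4, C=23
  Priority 4, burst=10, C=33
  Priority 5, burst=11, C=44
Average turnaround = 126/5 = 25.2

25.2


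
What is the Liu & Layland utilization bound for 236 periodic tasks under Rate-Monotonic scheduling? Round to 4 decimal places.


Compute 2^(1/236) = 1.0029413817
Subtract 1: 1.0029413817 - 1 = 0.0029413817
Multiply by n: 236 * 0.0029413817 = 0.6941660812
Round to 4 dp: 0.6942

0.6942


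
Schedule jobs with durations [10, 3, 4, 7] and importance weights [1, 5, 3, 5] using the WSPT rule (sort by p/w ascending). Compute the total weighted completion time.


Compute p/w ratios and sort ascending (WSPT): [(3, 5), (4, 3), (7, 5), (10, 1)]
Compute weighted completion times:
  Job (p=3,w=5): C=3, w*C=5*3=15
  Job (p=4,w=3): C=7, w*C=3*7=21
  Job (p=7,w=5): C=14, w*C=5*14=70
  Job (p=10,w=1): C=24, w*C=1*24=24
Total weighted completion time = 130

130


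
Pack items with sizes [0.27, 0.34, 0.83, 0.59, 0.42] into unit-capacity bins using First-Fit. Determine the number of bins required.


Place items sequentially using First-Fit:
  Item 0.27 -> new Bin 1
  Item 0.34 -> Bin 1 (now 0.61)
  Item 0.83 -> new Bin 2
  Item 0.59 -> new Bin 3
  Item 0.42 -> new Bin 4
Total bins used = 4

4


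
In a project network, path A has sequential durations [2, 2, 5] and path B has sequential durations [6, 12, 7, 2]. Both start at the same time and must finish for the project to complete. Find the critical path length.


Path A total = 2 + 2 + 5 = 9
Path B total = 6 + 12 + 7 + 2 = 27
Critical path = longest path = max(9, 27) = 27

27


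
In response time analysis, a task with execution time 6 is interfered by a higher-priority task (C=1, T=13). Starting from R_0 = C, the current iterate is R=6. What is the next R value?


R_next = C + ceil(R_prev / T_hp) * C_hp
ceil(6 / 13) = ceil(0.4615) = 1
Interference = 1 * 1 = 1
R_next = 6 + 1 = 7

7


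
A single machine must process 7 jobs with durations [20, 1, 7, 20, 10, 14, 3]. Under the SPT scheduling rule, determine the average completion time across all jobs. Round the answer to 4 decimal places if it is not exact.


Sort jobs by processing time (SPT order): [1, 3, 7, 10, 14, 20, 20]
Compute completion times sequentially:
  Job 1: processing = 1, completes at 1
  Job 2: processing = 3, completes at 4
  Job 3: processing = 7, completes at 11
  Job 4: processing = 10, completes at 21
  Job 5: processing = 14, completes at 35
  Job 6: processing = 20, completes at 55
  Job 7: processing = 20, completes at 75
Sum of completion times = 202
Average completion time = 202/7 = 28.8571

28.8571


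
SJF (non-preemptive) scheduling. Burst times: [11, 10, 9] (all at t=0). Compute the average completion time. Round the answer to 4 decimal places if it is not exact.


SJF order (ascending): [9, 10, 11]
Completion times:
  Job 1: burst=9, C=9
  Job 2: burst=10, C=19
  Job 3: burst=11, C=30
Average completion = 58/3 = 19.3333

19.3333


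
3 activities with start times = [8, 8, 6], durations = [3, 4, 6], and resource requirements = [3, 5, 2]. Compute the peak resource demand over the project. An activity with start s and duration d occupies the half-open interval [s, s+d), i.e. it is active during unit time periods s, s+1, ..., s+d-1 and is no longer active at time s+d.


Each activity i is active on [start_i, start_i + duration_i).
Compute total resource usage per time slot:
  t=0: active resources = [], total = 0
  t=1: active resources = [], total = 0
  t=2: active resources = [], total = 0
  t=3: active resources = [], total = 0
  t=4: active resources = [], total = 0
  t=5: active resources = [], total = 0
  t=6: active resources = [2], total = 2
  t=7: active resources = [2], total = 2
  t=8: active resources = [3, 5, 2], total = 10
  t=9: active resources = [3, 5, 2], total = 10
  t=10: active resources = [3, 5, 2], total = 10
  t=11: active resources = [5, 2], total = 7
Peak resource demand = 10

10


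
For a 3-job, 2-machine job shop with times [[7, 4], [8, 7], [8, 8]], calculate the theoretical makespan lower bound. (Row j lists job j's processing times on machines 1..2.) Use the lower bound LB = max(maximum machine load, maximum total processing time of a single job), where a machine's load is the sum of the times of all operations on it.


Machine loads:
  Machine 1: 7 + 8 + 8 = 23
  Machine 2: 4 + 7 + 8 = 19
Max machine load = 23
Job totals:
  Job 1: 11
  Job 2: 15
  Job 3: 16
Max job total = 16
Lower bound = max(23, 16) = 23

23


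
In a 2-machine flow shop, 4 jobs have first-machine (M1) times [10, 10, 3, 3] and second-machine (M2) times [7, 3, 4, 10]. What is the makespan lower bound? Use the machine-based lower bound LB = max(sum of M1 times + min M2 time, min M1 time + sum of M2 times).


LB1 = sum(M1 times) + min(M2 times) = 26 + 3 = 29
LB2 = min(M1 times) + sum(M2 times) = 3 + 24 = 27
Lower bound = max(LB1, LB2) = max(29, 27) = 29

29


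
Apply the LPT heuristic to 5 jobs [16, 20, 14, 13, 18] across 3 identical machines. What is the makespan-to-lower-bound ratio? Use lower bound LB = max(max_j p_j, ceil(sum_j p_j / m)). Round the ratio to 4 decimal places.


LPT order: [20, 18, 16, 14, 13]
Machine loads after assignment: [20, 31, 30]
LPT makespan = 31
Lower bound = max(max_job, ceil(total/3)) = max(20, 27) = 27
Ratio = 31 / 27 = 1.1481

1.1481


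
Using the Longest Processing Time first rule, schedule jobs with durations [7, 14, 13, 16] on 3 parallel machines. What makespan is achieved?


Sort jobs in decreasing order (LPT): [16, 14, 13, 7]
Assign each job to the least loaded machine:
  Machine 1: jobs [16], load = 16
  Machine 2: jobs [14], load = 14
  Machine 3: jobs [13, 7], load = 20
Makespan = max load = 20

20


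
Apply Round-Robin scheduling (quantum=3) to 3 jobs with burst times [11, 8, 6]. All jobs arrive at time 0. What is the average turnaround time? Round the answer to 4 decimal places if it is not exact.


Time quantum = 3
Execution trace:
  J1 runs 3 units, time = 3
  J2 runs 3 units, time = 6
  J3 runs 3 units, time = 9
  J1 runs 3 units, time = 12
  J2 runs 3 units, time = 15
  J3 runs 3 units, time = 18
  J1 runs 3 units, time = 21
  J2 runs 2 units, time = 23
  J1 runs 2 units, time = 25
Finish times: [25, 23, 18]
Average turnaround = 66/3 = 22.0

22.0


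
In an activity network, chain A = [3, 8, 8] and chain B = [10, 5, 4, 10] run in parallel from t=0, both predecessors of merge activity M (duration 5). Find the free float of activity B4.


ES(B4) = sum of predecessors on chain B = 19
EF(B4) = ES + duration = 19 + 10 = 29
Successor of B4 is M. ES(M) = max(sum(A), sum(B)) = max(19, 29) = 29
Free float = ES(successor) - EF(current) = 29 - 29 = 0

0


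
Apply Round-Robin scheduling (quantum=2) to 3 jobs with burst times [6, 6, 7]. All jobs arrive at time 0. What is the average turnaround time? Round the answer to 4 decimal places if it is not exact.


Time quantum = 2
Execution trace:
  J1 runs 2 units, time = 2
  J2 runs 2 units, time = 4
  J3 runs 2 units, time = 6
  J1 runs 2 units, time = 8
  J2 runs 2 units, time = 10
  J3 runs 2 units, time = 12
  J1 runs 2 units, time = 14
  J2 runs 2 units, time = 16
  J3 runs 2 units, time = 18
  J3 runs 1 units, time = 19
Finish times: [14, 16, 19]
Average turnaround = 49/3 = 16.3333

16.3333


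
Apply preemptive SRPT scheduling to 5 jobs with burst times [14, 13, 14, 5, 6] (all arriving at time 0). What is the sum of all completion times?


Since all jobs arrive at t=0, SRPT equals SPT ordering.
SPT order: [5, 6, 13, 14, 14]
Completion times:
  Job 1: p=5, C=5
  Job 2: p=6, C=11
  Job 3: p=13, C=24
  Job 4: p=14, C=38
  Job 5: p=14, C=52
Total completion time = 5 + 11 + 24 + 38 + 52 = 130

130


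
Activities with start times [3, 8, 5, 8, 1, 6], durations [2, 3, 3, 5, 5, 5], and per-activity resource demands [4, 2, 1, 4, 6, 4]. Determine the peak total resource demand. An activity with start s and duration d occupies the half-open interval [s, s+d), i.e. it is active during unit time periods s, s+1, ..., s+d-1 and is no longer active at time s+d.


Each activity i is active on [start_i, start_i + duration_i).
Compute total resource usage per time slot:
  t=0: active resources = [], total = 0
  t=1: active resources = [6], total = 6
  t=2: active resources = [6], total = 6
  t=3: active resources = [4, 6], total = 10
  t=4: active resources = [4, 6], total = 10
  t=5: active resources = [1, 6], total = 7
  t=6: active resources = [1, 4], total = 5
  t=7: active resources = [1, 4], total = 5
  t=8: active resources = [2, 4, 4], total = 10
  t=9: active resources = [2, 4, 4], total = 10
  t=10: active resources = [2, 4, 4], total = 10
  t=11: active resources = [4], total = 4
  t=12: active resources = [4], total = 4
Peak resource demand = 10

10


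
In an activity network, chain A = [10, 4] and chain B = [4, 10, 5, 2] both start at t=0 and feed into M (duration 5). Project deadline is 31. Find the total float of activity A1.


Forward pass: ES(A1) = sum of predecessors on chain A = 0
EF = ES + duration = 0 + 10 = 10
Backward pass: LF(M) = deadline = 31; LS(M) = 31 - 5 = 26
LF(A1) = LS(M) - sum(successors on chain A) = 26 - 4 = 22
LS = LF - duration = 22 - 10 = 12
Total float = LS - ES = 12 - 0 = 12

12


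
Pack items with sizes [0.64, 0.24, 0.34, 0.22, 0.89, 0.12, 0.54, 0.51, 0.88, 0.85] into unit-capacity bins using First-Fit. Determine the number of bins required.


Place items sequentially using First-Fit:
  Item 0.64 -> new Bin 1
  Item 0.24 -> Bin 1 (now 0.88)
  Item 0.34 -> new Bin 2
  Item 0.22 -> Bin 2 (now 0.56)
  Item 0.89 -> new Bin 3
  Item 0.12 -> Bin 1 (now 1.0)
  Item 0.54 -> new Bin 4
  Item 0.51 -> new Bin 5
  Item 0.88 -> new Bin 6
  Item 0.85 -> new Bin 7
Total bins used = 7

7


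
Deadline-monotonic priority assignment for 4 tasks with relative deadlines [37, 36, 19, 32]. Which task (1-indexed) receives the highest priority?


Sort tasks by relative deadline (ascending):
  Task 3: deadline = 19
  Task 4: deadline = 32
  Task 2: deadline = 36
  Task 1: deadline = 37
Priority order (highest first): [3, 4, 2, 1]
Highest priority task = 3

3


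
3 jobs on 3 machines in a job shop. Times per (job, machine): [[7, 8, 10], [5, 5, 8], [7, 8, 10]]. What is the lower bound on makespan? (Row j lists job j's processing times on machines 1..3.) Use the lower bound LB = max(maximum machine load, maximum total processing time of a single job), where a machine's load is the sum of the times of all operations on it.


Machine loads:
  Machine 1: 7 + 5 + 7 = 19
  Machine 2: 8 + 5 + 8 = 21
  Machine 3: 10 + 8 + 10 = 28
Max machine load = 28
Job totals:
  Job 1: 25
  Job 2: 18
  Job 3: 25
Max job total = 25
Lower bound = max(28, 25) = 28

28


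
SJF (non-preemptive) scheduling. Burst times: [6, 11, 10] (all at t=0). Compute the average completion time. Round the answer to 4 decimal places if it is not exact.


SJF order (ascending): [6, 10, 11]
Completion times:
  Job 1: burst=6, C=6
  Job 2: burst=10, C=16
  Job 3: burst=11, C=27
Average completion = 49/3 = 16.3333

16.3333


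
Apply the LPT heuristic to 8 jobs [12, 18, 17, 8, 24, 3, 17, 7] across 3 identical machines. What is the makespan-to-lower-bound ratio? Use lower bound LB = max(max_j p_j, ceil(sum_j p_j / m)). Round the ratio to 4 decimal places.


LPT order: [24, 18, 17, 17, 12, 8, 7, 3]
Machine loads after assignment: [35, 37, 34]
LPT makespan = 37
Lower bound = max(max_job, ceil(total/3)) = max(24, 36) = 36
Ratio = 37 / 36 = 1.0278

1.0278


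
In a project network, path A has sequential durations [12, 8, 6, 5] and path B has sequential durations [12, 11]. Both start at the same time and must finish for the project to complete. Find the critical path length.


Path A total = 12 + 8 + 6 + 5 = 31
Path B total = 12 + 11 = 23
Critical path = longest path = max(31, 23) = 31

31


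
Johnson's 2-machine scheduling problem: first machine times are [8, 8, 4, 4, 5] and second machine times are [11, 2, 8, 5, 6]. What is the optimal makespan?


Apply Johnson's rule:
  Group 1 (a <= b): [(3, 4, 8), (4, 4, 5), (5, 5, 6), (1, 8, 11)]
  Group 2 (a > b): [(2, 8, 2)]
Optimal job order: [3, 4, 5, 1, 2]
Schedule:
  Job 3: M1 done at 4, M2 done at 12
  Job 4: M1 done at 8, M2 done at 17
  Job 5: M1 done at 13, M2 done at 23
  Job 1: M1 done at 21, M2 done at 34
  Job 2: M1 done at 29, M2 done at 36
Makespan = 36

36


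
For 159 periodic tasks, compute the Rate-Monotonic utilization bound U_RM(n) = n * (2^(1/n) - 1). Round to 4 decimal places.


Compute 2^(1/159) = 1.0043689323
Subtract 1: 1.0043689323 - 1 = 0.0043689323
Multiply by n: 159 * 0.0043689323 = 0.6946602357
Round to 4 dp: 0.6947

0.6947


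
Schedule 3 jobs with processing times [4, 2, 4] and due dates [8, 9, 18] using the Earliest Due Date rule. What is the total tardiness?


Sort by due date (EDD order): [(4, 8), (2, 9), (4, 18)]
Compute completion times and tardiness:
  Job 1: p=4, d=8, C=4, tardiness=max(0,4-8)=0
  Job 2: p=2, d=9, C=6, tardiness=max(0,6-9)=0
  Job 3: p=4, d=18, C=10, tardiness=max(0,10-18)=0
Total tardiness = 0

0


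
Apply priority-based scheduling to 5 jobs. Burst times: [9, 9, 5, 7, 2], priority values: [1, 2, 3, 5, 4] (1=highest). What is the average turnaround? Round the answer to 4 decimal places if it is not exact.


Sort by priority (ascending = highest first):
Order: [(1, 9), (2, 9), (3, 5), (4, 2), (5, 7)]
Completion times:
  Priority 1, burst=9, C=9
  Priority 2, burst=9, C=18
  Priority 3, burst=5, C=23
  Priority 4, burst=2, C=25
  Priority 5, burst=7, C=32
Average turnaround = 107/5 = 21.4

21.4


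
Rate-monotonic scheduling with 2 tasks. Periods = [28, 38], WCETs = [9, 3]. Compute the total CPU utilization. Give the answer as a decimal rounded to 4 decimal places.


Compute individual utilizations (exact fractions):
  Task 1: C/T = 9/28 (approx. 0.3214)
  Task 2: C/T = 3/38 (approx. 0.0789)
Total utilization U = 9/28 + 3/38 = 213/532
Rounded to 4 decimal places: U = 0.4004
RM (Liu & Layland) bound for 2 tasks = 0.828427; compare with U = 213/532 (approx. 0.400376)
U <= bound, so schedulable by RM sufficient condition.

0.4004


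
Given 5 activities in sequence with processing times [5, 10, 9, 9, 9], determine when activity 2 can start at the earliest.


Activity 2 starts after activities 1 through 1 complete.
Predecessor durations: [5]
ES = 5 = 5

5


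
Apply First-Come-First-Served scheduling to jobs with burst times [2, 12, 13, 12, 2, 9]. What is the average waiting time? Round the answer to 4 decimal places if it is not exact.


FCFS order (as given): [2, 12, 13, 12, 2, 9]
Waiting times:
  Job 1: wait = 0
  Job 2: wait = 2
  Job 3: wait = 14
  Job 4: wait = 27
  Job 5: wait = 39
  Job 6: wait = 41
Sum of waiting times = 123
Average waiting time = 123/6 = 20.5

20.5


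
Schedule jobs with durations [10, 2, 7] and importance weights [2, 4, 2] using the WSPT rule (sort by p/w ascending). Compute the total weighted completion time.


Compute p/w ratios and sort ascending (WSPT): [(2, 4), (7, 2), (10, 2)]
Compute weighted completion times:
  Job (p=2,w=4): C=2, w*C=4*2=8
  Job (p=7,w=2): C=9, w*C=2*9=18
  Job (p=10,w=2): C=19, w*C=2*19=38
Total weighted completion time = 64

64


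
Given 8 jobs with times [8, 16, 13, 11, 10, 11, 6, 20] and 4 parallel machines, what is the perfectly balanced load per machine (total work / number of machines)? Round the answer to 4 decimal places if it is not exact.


Total processing time = 8 + 16 + 13 + 11 + 10 + 11 + 6 + 20 = 95
Number of machines = 4
Ideal balanced load = 95 / 4 = 23.75

23.75


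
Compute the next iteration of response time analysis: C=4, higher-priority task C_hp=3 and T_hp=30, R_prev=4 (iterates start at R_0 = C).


R_next = C + ceil(R_prev / T_hp) * C_hp
ceil(4 / 30) = ceil(0.1333) = 1
Interference = 1 * 3 = 3
R_next = 4 + 3 = 7

7


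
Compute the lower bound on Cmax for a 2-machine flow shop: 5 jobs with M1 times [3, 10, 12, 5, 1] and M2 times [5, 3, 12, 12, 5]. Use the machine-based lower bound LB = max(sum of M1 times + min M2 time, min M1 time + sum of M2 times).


LB1 = sum(M1 times) + min(M2 times) = 31 + 3 = 34
LB2 = min(M1 times) + sum(M2 times) = 1 + 37 = 38
Lower bound = max(LB1, LB2) = max(34, 38) = 38

38


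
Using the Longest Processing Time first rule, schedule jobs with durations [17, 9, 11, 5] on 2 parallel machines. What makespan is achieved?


Sort jobs in decreasing order (LPT): [17, 11, 9, 5]
Assign each job to the least loaded machine:
  Machine 1: jobs [17, 5], load = 22
  Machine 2: jobs [11, 9], load = 20
Makespan = max load = 22

22
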